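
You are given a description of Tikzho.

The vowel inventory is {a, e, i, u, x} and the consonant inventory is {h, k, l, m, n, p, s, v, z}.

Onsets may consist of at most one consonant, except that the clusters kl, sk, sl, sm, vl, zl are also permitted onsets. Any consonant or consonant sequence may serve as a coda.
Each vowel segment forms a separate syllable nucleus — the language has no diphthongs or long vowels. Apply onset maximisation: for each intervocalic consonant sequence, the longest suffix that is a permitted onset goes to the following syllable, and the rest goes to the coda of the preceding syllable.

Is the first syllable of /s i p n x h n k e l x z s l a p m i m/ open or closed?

Vowels present: i, x, e, x, a, i; each is a nucleus, giving 6 syllables.
σ1/σ2 boundary: /pn/; trying suffixes from longest down, /n/ is the first permitted one, so coda /p/ | onset /n/.
σ2/σ3 boundary: /hnk/ — longest licit onset from the right is /k/, leaving /hn/ as coda.
σ3/σ4 boundary: /l/ → onset of the next syllable (single consonants are always licit onsets).
σ4/σ5 boundary: /zsl/; trying suffixes from longest down, /sl/ is the first permitted one, so coda /z/ | onset /sl/.
σ5/σ6 boundary: /pm/ — longest licit onset from the right is /m/, leaving /p/ as coda.
Result: sip.nxhn.ke.lxz.slap.mim.
Syllable 1 is /sip/ with coda /p/, so it is closed.

closed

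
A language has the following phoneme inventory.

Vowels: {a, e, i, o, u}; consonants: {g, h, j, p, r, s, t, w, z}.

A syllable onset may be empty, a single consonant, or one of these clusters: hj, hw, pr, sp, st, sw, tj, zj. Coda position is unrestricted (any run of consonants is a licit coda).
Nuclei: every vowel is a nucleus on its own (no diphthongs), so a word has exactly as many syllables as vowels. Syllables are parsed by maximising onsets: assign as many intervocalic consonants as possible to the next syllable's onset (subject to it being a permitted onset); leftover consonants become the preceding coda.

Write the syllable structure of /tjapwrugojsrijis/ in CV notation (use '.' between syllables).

CCVCC.CV.CVCC.CV.CVC

Nuclei (vowels): a, u, o, i, i → 5 syllables.
σ1/σ2 boundary: /pwr/; trying suffixes from longest down, /r/ is the first permitted one, so coda /pw/ | onset /r/.
σ2/σ3 boundary: /g/ → onset of the next syllable (single consonants are always licit onsets).
σ3/σ4 boundary: /jsr/ — longest licit onset from the right is /r/, leaving /js/ as coda.
σ4/σ5 boundary: /j/ → onset of the next syllable (single consonants are always licit onsets).
Putting it together: tjapw.ru.gojs.ri.jis.
Mapping each syllable to C/V: /tjapw/ → CCVCC, /ru/ → CV, /gojs/ → CVCC, /ri/ → CV, /jis/ → CVC.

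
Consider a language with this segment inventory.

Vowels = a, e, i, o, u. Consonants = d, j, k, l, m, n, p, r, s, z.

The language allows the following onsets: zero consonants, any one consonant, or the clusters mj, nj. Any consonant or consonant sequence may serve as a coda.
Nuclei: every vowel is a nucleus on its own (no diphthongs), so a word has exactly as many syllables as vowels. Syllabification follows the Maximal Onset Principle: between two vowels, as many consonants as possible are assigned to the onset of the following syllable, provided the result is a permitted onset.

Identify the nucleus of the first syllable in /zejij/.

e

Vowels present: e, i; each is a nucleus, giving 2 syllables.
The first nucleus (vowel 1 from the left) is /e/.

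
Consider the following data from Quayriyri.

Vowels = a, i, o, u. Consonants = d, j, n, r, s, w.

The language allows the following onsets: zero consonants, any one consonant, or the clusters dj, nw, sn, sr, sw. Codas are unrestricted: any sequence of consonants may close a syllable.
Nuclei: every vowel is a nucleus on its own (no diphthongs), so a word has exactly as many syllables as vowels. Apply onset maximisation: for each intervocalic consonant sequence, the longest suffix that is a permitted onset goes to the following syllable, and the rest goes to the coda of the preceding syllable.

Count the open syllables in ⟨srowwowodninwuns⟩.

Nuclei (vowels): o, o, o, i, u → 5 syllables.
Between /o/ (V1) and /o/ (V2): /ww/ splits as /w/ + /w/ (/w/ is the longest suffix that is a licit onset).
Between /o/ (V2) and /o/ (V3): /w/ is a single consonant, so it becomes the next onset.
Between /o/ (V3) and /i/ (V4): /dn/ — longest licit onset from the right is /n/, leaving /d/ as coda.
Between /i/ (V4) and /u/ (V5): /nw/ — entire cluster is a permitted onset → onset /nw/, coda ∅.
Result: srow.wo.wod.ni.nwuns.
Classifying each syllable: /srow/ (closed), /wo/ (open), /wod/ (closed), /ni/ (open), /nwuns/ (closed).
Open syllables: 2.

2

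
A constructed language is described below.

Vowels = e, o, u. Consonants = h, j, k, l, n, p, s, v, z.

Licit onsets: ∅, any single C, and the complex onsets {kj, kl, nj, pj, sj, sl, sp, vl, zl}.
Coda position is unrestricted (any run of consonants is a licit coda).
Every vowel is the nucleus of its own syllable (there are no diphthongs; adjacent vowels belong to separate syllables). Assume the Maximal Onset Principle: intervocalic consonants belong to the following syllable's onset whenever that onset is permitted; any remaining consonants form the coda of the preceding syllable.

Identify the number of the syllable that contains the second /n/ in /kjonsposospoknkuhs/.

4

Vowels present: o, o, o, o, u; each is a nucleus, giving 5 syllables.
σ1/σ2 boundary: /nsp/ — longest licit onset from the right is /sp/, leaving /n/ as coda.
σ2/σ3 boundary: /s/ → onset of the next syllable (single consonants are always licit onsets).
σ3/σ4 boundary: cluster /sp/ — /sp/ is itself a permitted onset, so the whole cluster goes right; preceding coda = ∅.
σ4/σ5 boundary: /knk/; trying suffixes from longest down, /k/ is the first permitted one, so coda /kn/ | onset /k/.
Syllabification: kjon.spo.so.spokn.kuhs.
The second /n/ is in the coda of syllable 4 (/spokn/).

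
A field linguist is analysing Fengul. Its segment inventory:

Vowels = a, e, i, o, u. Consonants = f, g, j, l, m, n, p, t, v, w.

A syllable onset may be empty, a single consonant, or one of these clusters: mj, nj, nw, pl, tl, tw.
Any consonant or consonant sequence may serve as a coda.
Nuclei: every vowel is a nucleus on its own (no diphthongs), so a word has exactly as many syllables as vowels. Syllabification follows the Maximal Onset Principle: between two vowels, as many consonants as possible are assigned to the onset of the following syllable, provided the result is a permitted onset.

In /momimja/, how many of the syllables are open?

Nuclei (vowels): o, i, a → 3 syllables.
V1 /o/ – V2 /i/: /m/ → onset of the next syllable (single consonants are always licit onsets).
V2 /i/ – V3 /a/: cluster /mj/ — /mj/ is itself a permitted onset, so the whole cluster goes right; preceding coda = ∅.
Result: mo.mi.mja.
Classifying each syllable: /mo/ (open), /mi/ (open), /mja/ (open).
Open syllables: 3.

3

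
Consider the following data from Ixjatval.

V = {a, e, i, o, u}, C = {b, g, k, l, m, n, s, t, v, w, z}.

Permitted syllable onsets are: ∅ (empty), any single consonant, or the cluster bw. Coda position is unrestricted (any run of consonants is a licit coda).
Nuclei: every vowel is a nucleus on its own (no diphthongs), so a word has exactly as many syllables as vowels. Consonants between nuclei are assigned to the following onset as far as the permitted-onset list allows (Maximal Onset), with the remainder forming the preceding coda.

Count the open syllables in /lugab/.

The vowels are u, a — 2 nuclei, so 2 syllables.
/u…a/ gap (V1→V2): /g/ → onset of the next syllable (single consonants are always licit onsets).
Result: lu.gab.
Classifying each syllable: /lu/ (open), /gab/ (closed).
Open syllables: 1.

1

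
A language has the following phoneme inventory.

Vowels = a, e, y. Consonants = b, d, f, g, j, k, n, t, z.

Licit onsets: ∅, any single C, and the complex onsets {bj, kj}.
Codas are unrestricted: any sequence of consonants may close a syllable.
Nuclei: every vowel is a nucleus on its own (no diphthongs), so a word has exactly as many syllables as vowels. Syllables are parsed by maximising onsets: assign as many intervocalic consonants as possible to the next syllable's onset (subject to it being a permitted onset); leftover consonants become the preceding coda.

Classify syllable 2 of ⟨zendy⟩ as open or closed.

Nuclei (vowels): e, y → 2 syllables.
Between /e/ (V1) and /y/ (V2): /nd/; trying suffixes from longest down, /d/ is the first permitted one, so coda /n/ | onset /d/.
Putting it together: zen.dy.
Syllable 2 is /dy/; it ends in its nucleus with no coda, so it is open.

open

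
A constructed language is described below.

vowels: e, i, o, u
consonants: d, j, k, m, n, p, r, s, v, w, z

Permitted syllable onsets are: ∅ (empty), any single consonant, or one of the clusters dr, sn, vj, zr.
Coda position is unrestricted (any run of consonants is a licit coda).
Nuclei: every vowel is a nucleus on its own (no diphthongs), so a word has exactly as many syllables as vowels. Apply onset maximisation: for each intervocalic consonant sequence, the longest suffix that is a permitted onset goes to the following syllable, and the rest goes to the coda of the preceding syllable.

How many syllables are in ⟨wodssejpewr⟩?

Vowels present: o, e, e; each is a nucleus, giving 3 syllables.

3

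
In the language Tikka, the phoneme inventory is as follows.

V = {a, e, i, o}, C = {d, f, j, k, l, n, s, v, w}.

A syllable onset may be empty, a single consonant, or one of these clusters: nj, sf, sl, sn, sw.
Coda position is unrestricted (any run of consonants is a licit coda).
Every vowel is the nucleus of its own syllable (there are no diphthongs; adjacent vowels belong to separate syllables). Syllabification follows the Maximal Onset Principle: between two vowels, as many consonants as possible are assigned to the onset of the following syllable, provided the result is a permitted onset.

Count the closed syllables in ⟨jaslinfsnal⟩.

2

Vowels present: a, i, a; each is a nucleus, giving 3 syllables.
/a…i/ gap (V1→V2): /sl/ is a licit onset in full, so it all attaches to the next syllable.
/i…a/ gap (V2→V3): cluster /nfsn/ — the longest permitted-onset suffix is /sn/; onset = /sn/, preceding coda = /nf/.
So the parse is ja.slinf.snal.
Classifying each syllable: /ja/ (open), /slinf/ (closed), /snal/ (closed).
Closed syllables: 2.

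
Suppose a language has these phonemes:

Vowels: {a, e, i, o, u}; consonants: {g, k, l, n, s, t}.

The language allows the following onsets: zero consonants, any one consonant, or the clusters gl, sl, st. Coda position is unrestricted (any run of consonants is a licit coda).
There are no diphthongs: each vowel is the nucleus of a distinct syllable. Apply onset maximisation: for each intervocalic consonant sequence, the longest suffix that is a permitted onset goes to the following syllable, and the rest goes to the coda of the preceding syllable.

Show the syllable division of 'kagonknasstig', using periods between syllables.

ka.gonk.nas.stig

The vowels are a, o, a, i — 4 nuclei, so 4 syllables.
/a…o/ gap (V1→V2): /g/ is a single consonant, so it becomes the next onset.
/o…a/ gap (V2→V3): /nkn/ splits as /nk/ + /n/ (/n/ is the longest suffix that is a licit onset).
/a…i/ gap (V3→V4): cluster /sst/ — the longest permitted-onset suffix is /st/; onset = /st/, preceding coda = /s/.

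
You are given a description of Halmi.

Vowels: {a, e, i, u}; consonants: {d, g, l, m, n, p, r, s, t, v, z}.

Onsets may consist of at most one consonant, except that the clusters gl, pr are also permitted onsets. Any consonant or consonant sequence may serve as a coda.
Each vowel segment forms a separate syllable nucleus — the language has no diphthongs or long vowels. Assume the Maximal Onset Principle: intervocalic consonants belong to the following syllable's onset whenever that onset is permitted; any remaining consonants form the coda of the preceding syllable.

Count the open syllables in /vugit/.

The vowels are u, i — 2 nuclei, so 2 syllables.
/u…i/ gap (V1→V2): /g/ → onset of the next syllable (single consonants are always licit onsets).
Syllabification: vu.git.
Classifying each syllable: /vu/ (open), /git/ (closed).
Open syllables: 1.

1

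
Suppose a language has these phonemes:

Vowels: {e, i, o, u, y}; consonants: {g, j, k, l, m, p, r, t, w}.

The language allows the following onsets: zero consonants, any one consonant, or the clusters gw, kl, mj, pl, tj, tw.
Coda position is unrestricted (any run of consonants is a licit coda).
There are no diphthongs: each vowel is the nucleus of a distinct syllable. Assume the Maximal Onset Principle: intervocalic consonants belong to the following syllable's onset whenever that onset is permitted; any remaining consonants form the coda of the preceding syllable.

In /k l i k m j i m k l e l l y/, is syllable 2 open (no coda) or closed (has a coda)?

Nuclei (vowels): i, i, e, y → 4 syllables.
σ1/σ2 boundary: /kmj/; trying suffixes from longest down, /mj/ is the first permitted one, so coda /k/ | onset /mj/.
σ2/σ3 boundary: cluster /mkl/ — the longest permitted-onset suffix is /kl/; onset = /kl/, preceding coda = /m/.
σ3/σ4 boundary: /ll/; trying suffixes from longest down, /l/ is the first permitted one, so coda /l/ | onset /l/.
Result: klik.mjim.klel.ly.
Syllable 2 is /mjim/ with coda /m/, so it is closed.

closed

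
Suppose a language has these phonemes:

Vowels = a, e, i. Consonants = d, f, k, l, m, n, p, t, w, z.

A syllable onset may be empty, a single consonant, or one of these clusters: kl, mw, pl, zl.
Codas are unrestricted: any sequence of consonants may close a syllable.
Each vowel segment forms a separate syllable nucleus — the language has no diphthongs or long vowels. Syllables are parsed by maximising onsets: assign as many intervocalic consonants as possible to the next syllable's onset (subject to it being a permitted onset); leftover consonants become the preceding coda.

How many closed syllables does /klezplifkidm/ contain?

Vowels present: e, i, i; each is a nucleus, giving 3 syllables.
σ1/σ2 boundary: cluster /zpl/ — the longest permitted-onset suffix is /pl/; onset = /pl/, preceding coda = /z/.
σ2/σ3 boundary: /fk/ — longest licit onset from the right is /k/, leaving /f/ as coda.
Syllabification: klez.plif.kidm.
Classifying each syllable: /klez/ (closed), /plif/ (closed), /kidm/ (closed).
Closed syllables: 3.

3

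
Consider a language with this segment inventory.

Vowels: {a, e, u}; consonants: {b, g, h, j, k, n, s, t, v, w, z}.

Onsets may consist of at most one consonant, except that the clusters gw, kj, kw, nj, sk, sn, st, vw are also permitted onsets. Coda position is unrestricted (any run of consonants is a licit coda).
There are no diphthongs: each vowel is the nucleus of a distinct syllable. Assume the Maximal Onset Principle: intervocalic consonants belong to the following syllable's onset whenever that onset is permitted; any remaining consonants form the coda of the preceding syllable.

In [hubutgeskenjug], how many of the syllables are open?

3

The vowels are u, u, e, e, u — 5 nuclei, so 5 syllables.
V1 /u/ – V2 /u/: /b/ is a single consonant, so it becomes the next onset.
V2 /u/ – V3 /e/: cluster /tg/ — the longest permitted-onset suffix is /g/; onset = /g/, preceding coda = /t/.
V3 /e/ – V4 /e/: /sk/ is a licit onset in full, so it all attaches to the next syllable.
V4 /e/ – V5 /u/: /nj/ is a licit onset in full, so it all attaches to the next syllable.
Result: hu.but.ge.ske.njug.
Classifying each syllable: /hu/ (open), /but/ (closed), /ge/ (open), /ske/ (open), /njug/ (closed).
Open syllables: 3.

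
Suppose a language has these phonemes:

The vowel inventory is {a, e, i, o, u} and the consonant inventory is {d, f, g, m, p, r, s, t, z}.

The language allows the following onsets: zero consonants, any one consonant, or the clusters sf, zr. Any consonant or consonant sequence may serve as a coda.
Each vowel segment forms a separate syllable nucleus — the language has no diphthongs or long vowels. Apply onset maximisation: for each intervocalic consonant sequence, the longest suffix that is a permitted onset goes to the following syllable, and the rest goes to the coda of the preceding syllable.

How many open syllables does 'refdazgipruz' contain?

0

Nuclei (vowels): e, a, i, u → 4 syllables.
σ1/σ2 boundary: cluster /fd/ — the longest permitted-onset suffix is /d/; onset = /d/, preceding coda = /f/.
σ2/σ3 boundary: /zg/; trying suffixes from longest down, /g/ is the first permitted one, so coda /z/ | onset /g/.
σ3/σ4 boundary: /pr/ splits as /p/ + /r/ (/r/ is the longest suffix that is a licit onset).
So the parse is ref.daz.gip.ruz.
Classifying each syllable: /ref/ (closed), /daz/ (closed), /gip/ (closed), /ruz/ (closed).
Open syllables: 0.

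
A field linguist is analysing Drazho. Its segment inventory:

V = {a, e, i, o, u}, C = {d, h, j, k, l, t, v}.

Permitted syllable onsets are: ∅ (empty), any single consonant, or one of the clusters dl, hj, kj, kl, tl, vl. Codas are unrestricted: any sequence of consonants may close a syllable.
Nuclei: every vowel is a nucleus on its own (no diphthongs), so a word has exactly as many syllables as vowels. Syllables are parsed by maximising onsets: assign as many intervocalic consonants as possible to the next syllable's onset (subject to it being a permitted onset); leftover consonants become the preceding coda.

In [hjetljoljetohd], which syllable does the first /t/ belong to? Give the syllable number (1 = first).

Vowels present: e, o, e, o; each is a nucleus, giving 4 syllables.
σ1/σ2 boundary: cluster /tlj/ — the longest permitted-onset suffix is /j/; onset = /j/, preceding coda = /tl/.
σ2/σ3 boundary: /lj/; trying suffixes from longest down, /j/ is the first permitted one, so coda /l/ | onset /j/.
σ3/σ4 boundary: /t/ is a single consonant, so it becomes the next onset.
Result: hjetl.jol.je.tohd.
The first /t/ is in the coda of syllable 1 (/hjetl/).

1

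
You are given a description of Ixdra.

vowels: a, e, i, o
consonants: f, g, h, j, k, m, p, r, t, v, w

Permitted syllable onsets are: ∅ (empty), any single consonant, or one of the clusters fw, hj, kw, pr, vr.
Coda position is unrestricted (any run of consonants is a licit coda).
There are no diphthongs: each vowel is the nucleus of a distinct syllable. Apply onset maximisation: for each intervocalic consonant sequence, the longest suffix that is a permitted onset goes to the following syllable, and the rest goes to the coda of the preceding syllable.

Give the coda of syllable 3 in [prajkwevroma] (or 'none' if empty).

none

Nuclei (vowels): a, e, o, a → 4 syllables.
Between /a/ (V1) and /e/ (V2): cluster /jkw/ — the longest permitted-onset suffix is /kw/; onset = /kw/, preceding coda = /j/.
Between /e/ (V2) and /o/ (V3): cluster /vr/ — /vr/ is itself a permitted onset, so the whole cluster goes right; preceding coda = ∅.
Between /o/ (V3) and /a/ (V4): /m/ is a single consonant, so it becomes the next onset.
Syllabification: praj.kwe.vro.ma.
Syllable 3 is /vro/: onset /vr/, nucleus /o/, coda ∅.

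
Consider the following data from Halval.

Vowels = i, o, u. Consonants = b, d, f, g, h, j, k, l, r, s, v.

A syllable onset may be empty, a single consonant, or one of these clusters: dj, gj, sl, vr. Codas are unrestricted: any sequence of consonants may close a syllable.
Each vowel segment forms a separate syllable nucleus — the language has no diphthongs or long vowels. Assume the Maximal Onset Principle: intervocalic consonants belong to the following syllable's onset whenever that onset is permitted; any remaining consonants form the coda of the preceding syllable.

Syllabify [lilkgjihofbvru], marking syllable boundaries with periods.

lilk.gji.hofb.vru

Nuclei (vowels): i, i, o, u → 4 syllables.
σ1/σ2 boundary: /lkgj/; trying suffixes from longest down, /gj/ is the first permitted one, so coda /lk/ | onset /gj/.
σ2/σ3 boundary: /h/ → onset of the next syllable (single consonants are always licit onsets).
σ3/σ4 boundary: /fbvr/ splits as /fb/ + /vr/ (/vr/ is the longest suffix that is a licit onset).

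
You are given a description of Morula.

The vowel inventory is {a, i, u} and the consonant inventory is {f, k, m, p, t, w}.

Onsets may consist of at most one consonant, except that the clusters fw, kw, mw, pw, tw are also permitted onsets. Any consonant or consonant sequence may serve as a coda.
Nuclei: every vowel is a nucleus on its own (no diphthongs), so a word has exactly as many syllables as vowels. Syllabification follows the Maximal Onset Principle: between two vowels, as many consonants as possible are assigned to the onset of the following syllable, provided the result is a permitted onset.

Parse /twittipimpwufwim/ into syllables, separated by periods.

twit.ti.pim.pwu.fwim

Vowels present: i, i, i, u, i; each is a nucleus, giving 5 syllables.
Between /i/ (V1) and /i/ (V2): /tt/ splits as /t/ + /t/ (/t/ is the longest suffix that is a licit onset).
Between /i/ (V2) and /i/ (V3): /p/ is a single consonant, so it becomes the next onset.
Between /i/ (V3) and /u/ (V4): cluster /mpw/ — the longest permitted-onset suffix is /pw/; onset = /pw/, preceding coda = /m/.
Between /u/ (V4) and /i/ (V5): /fw/ is a licit onset in full, so it all attaches to the next syllable.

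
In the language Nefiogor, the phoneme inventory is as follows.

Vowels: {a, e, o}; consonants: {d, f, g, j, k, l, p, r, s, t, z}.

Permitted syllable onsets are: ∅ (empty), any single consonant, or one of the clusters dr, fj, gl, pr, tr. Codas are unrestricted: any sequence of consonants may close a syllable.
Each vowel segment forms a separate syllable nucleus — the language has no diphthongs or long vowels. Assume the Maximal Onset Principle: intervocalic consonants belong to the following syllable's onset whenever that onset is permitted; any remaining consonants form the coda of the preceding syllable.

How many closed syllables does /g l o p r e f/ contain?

Nuclei (vowels): o, e → 2 syllables.
σ1/σ2 boundary: /pr/ — entire cluster is a permitted onset → onset /pr/, coda ∅.
So the parse is glo.pref.
Classifying each syllable: /glo/ (open), /pref/ (closed).
Closed syllables: 1.

1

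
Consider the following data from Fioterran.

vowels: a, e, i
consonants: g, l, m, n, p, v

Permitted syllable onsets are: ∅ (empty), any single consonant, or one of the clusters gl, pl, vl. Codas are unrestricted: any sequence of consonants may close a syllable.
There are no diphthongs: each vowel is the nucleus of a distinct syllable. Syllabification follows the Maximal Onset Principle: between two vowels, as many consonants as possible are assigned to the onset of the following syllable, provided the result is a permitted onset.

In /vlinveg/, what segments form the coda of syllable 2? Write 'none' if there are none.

g

Vowels present: i, e; each is a nucleus, giving 2 syllables.
V1 /i/ – V2 /e/: /nv/ splits as /n/ + /v/ (/v/ is the longest suffix that is a licit onset).
Syllabification: vlin.veg.
Syllable 2 is /veg/: onset /v/, nucleus /e/, coda /g/.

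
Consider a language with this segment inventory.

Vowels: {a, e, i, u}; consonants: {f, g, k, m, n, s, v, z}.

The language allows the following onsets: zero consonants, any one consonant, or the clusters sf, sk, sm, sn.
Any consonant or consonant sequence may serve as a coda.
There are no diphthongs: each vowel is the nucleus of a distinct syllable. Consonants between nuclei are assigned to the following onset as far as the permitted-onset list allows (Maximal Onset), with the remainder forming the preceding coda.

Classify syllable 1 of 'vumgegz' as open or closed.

closed

The vowels are u, e — 2 nuclei, so 2 syllables.
σ1/σ2 boundary: /mg/ splits as /m/ + /g/ (/g/ is the longest suffix that is a licit onset).
Putting it together: vum.gegz.
Syllable 1 is /vum/ with coda /m/, so it is closed.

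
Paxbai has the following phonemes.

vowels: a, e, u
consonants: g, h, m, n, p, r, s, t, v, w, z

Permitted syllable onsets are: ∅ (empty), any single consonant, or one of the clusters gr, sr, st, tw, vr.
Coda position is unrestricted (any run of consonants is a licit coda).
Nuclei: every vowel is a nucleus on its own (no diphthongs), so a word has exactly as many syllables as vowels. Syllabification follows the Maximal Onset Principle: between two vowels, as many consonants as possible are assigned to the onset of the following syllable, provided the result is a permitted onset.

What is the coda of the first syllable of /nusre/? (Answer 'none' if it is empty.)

Nuclei (vowels): u, e → 2 syllables.
σ1/σ2 boundary: cluster /sr/ — /sr/ is itself a permitted onset, so the whole cluster goes right; preceding coda = ∅.
Syllabification: nu.sre.
Syllable 1 is /nu/: onset /n/, nucleus /u/, coda ∅.

none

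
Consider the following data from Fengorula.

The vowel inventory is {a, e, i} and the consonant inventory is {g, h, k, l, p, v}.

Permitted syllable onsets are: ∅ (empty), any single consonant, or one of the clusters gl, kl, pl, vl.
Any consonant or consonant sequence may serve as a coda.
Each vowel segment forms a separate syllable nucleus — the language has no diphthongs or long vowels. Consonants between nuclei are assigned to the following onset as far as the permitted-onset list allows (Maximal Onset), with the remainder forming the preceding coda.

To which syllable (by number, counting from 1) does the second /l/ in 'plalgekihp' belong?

Nuclei (vowels): a, e, i → 3 syllables.
V1 /a/ – V2 /e/: /lg/; trying suffixes from longest down, /g/ is the first permitted one, so coda /l/ | onset /g/.
V2 /e/ – V3 /i/: just /k/ — single C goes to the following onset.
Syllabification: plal.ge.kihp.
The second /l/ is in the coda of syllable 1 (/plal/).

1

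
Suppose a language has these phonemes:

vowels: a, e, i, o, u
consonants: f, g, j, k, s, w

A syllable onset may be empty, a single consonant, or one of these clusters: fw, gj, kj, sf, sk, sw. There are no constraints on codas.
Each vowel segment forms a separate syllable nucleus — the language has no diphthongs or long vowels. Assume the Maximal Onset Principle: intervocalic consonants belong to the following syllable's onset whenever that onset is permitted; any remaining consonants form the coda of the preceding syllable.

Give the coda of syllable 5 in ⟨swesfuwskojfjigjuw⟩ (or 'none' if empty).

w

The vowels are e, u, o, i, u — 5 nuclei, so 5 syllables.
Between /e/ (V1) and /u/ (V2): cluster /sf/ — /sf/ is itself a permitted onset, so the whole cluster goes right; preceding coda = ∅.
Between /u/ (V2) and /o/ (V3): cluster /wsk/ — the longest permitted-onset suffix is /sk/; onset = /sk/, preceding coda = /w/.
Between /o/ (V3) and /i/ (V4): cluster /jfj/ — the longest permitted-onset suffix is /j/; onset = /j/, preceding coda = /jf/.
Between /i/ (V4) and /u/ (V5): /gj/ is a licit onset in full, so it all attaches to the next syllable.
Result: swe.sfuw.skojf.ji.gjuw.
Syllable 5 is /gjuw/: onset /gj/, nucleus /u/, coda /w/.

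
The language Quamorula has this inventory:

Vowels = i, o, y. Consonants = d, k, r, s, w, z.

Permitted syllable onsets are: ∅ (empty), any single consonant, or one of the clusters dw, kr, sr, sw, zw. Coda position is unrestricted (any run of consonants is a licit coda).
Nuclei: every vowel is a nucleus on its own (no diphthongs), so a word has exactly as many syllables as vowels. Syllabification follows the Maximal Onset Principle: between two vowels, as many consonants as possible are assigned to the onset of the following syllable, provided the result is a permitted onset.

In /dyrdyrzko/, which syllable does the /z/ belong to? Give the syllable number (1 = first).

2

The vowels are y, y, o — 3 nuclei, so 3 syllables.
V1 /y/ – V2 /y/: cluster /rd/ — the longest permitted-onset suffix is /d/; onset = /d/, preceding coda = /r/.
V2 /y/ – V3 /o/: /rzk/ splits as /rz/ + /k/ (/k/ is the longest suffix that is a licit onset).
Putting it together: dyr.dyrz.ko.
The /z/ is in the coda of syllable 2 (/dyrz/).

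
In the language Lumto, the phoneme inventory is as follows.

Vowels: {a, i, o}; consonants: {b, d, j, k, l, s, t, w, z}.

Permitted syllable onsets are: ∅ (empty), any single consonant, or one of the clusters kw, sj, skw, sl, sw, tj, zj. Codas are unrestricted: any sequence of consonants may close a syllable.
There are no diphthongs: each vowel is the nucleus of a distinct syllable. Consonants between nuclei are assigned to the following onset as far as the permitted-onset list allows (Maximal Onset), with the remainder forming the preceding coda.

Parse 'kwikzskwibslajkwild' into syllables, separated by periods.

Vowels present: i, i, a, i; each is a nucleus, giving 4 syllables.
V1 /i/ – V2 /i/: /kzskw/; trying suffixes from longest down, /skw/ is the first permitted one, so coda /kz/ | onset /skw/.
V2 /i/ – V3 /a/: /bsl/ splits as /b/ + /sl/ (/sl/ is the longest suffix that is a licit onset).
V3 /a/ – V4 /i/: /jkw/; trying suffixes from longest down, /kw/ is the first permitted one, so coda /j/ | onset /kw/.

kwikz.skwib.slaj.kwild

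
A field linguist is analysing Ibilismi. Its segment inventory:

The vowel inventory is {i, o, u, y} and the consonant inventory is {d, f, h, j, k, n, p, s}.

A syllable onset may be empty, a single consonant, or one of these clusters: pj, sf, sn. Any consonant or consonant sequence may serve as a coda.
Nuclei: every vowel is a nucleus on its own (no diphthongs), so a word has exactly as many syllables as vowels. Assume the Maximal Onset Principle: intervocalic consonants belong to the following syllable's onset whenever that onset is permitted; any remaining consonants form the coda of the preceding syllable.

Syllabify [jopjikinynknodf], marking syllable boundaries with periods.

The vowels are o, i, i, y, o — 5 nuclei, so 5 syllables.
Between /o/ (V1) and /i/ (V2): /pj/ — entire cluster is a permitted onset → onset /pj/, coda ∅.
Between /i/ (V2) and /i/ (V3): just /k/ — single C goes to the following onset.
Between /i/ (V3) and /y/ (V4): just /n/ — single C goes to the following onset.
Between /y/ (V4) and /o/ (V5): /nkn/ — longest licit onset from the right is /n/, leaving /nk/ as coda.

jo.pji.ki.nynk.nodf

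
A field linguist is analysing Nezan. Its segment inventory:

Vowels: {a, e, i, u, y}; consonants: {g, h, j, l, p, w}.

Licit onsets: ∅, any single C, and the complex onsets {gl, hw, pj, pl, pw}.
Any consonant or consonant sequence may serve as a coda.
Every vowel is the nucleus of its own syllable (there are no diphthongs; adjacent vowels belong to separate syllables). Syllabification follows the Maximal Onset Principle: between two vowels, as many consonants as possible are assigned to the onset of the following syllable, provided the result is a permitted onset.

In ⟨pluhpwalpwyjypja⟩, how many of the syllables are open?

3

Nuclei (vowels): u, a, y, y, a → 5 syllables.
V1 /u/ – V2 /a/: /hpw/; trying suffixes from longest down, /pw/ is the first permitted one, so coda /h/ | onset /pw/.
V2 /a/ – V3 /y/: /lpw/ splits as /l/ + /pw/ (/pw/ is the longest suffix that is a licit onset).
V3 /y/ – V4 /y/: just /j/ — single C goes to the following onset.
V4 /y/ – V5 /a/: /pj/ is a licit onset in full, so it all attaches to the next syllable.
Result: pluh.pwal.pwy.jy.pja.
Classifying each syllable: /pluh/ (closed), /pwal/ (closed), /pwy/ (open), /jy/ (open), /pja/ (open).
Open syllables: 3.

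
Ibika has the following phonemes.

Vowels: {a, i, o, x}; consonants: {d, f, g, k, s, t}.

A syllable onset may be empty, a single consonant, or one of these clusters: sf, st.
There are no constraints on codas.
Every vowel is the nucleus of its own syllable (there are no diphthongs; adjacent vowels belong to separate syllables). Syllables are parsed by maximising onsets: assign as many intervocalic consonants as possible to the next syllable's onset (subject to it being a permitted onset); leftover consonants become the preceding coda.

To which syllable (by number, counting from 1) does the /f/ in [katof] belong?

2

Nuclei (vowels): a, o → 2 syllables.
Between /a/ (V1) and /o/ (V2): /t/ → onset of the next syllable (single consonants are always licit onsets).
Putting it together: ka.tof.
The /f/ is in the coda of syllable 2 (/tof/).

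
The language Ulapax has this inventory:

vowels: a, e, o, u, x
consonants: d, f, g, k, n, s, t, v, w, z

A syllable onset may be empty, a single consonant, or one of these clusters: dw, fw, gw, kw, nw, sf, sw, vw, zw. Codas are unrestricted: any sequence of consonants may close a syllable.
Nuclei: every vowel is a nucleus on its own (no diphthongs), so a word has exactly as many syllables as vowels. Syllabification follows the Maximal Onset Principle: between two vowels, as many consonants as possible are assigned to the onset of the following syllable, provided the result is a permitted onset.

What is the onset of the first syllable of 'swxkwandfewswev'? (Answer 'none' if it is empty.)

sw

The vowels are x, a, e, e — 4 nuclei, so 4 syllables.
σ1/σ2 boundary: /kw/ — entire cluster is a permitted onset → onset /kw/, coda ∅.
σ2/σ3 boundary: /ndf/; trying suffixes from longest down, /f/ is the first permitted one, so coda /nd/ | onset /f/.
σ3/σ4 boundary: /wsw/ — longest licit onset from the right is /sw/, leaving /w/ as coda.
Syllabification: swx.kwand.few.swev.
Syllable 1 is /swx/: onset /sw/, nucleus /x/, coda ∅.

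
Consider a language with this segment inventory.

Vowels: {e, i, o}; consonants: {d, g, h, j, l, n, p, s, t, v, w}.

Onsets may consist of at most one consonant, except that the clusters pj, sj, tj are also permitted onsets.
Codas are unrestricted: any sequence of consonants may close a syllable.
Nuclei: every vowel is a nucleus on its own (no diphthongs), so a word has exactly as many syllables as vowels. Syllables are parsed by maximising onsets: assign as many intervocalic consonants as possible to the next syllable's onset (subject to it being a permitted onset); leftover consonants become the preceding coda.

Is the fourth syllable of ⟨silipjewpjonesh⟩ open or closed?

open

Vowels present: i, i, e, o, e; each is a nucleus, giving 5 syllables.
/i…i/ gap (V1→V2): just /l/ — single C goes to the following onset.
/i…e/ gap (V2→V3): cluster /pj/ — /pj/ is itself a permitted onset, so the whole cluster goes right; preceding coda = ∅.
/e…o/ gap (V3→V4): /wpj/ splits as /w/ + /pj/ (/pj/ is the longest suffix that is a licit onset).
/o…e/ gap (V4→V5): just /n/ — single C goes to the following onset.
Syllabification: si.li.pjew.pjo.nesh.
Syllable 4 is /pjo/; it ends in its nucleus with no coda, so it is open.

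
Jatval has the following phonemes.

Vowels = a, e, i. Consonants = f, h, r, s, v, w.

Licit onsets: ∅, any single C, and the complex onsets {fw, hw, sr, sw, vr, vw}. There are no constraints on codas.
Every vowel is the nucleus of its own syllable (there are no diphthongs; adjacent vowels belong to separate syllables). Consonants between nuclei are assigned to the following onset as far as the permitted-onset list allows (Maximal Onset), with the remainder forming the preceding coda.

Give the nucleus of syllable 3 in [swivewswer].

Nuclei (vowels): i, e, e → 3 syllables.
The third nucleus (vowel 3 from the left) is /e/.

e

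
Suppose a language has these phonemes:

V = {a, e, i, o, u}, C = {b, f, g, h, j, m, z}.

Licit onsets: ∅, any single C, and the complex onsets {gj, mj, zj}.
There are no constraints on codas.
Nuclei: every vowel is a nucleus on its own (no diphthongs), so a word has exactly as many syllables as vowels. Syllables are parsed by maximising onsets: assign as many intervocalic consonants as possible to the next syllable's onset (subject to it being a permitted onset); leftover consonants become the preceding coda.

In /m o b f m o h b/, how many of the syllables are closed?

2

Nuclei (vowels): o, o → 2 syllables.
Between /o/ (V1) and /o/ (V2): /bfm/; trying suffixes from longest down, /m/ is the first permitted one, so coda /bf/ | onset /m/.
So the parse is mobf.mohb.
Classifying each syllable: /mobf/ (closed), /mohb/ (closed).
Closed syllables: 2.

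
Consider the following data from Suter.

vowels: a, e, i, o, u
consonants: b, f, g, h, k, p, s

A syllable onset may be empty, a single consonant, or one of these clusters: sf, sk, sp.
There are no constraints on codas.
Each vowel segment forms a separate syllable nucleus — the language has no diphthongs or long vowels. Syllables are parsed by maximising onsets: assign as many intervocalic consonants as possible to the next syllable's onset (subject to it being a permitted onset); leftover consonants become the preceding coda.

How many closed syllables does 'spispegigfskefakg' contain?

2

The vowels are i, e, i, e, a — 5 nuclei, so 5 syllables.
Between /i/ (V1) and /e/ (V2): /sp/ — entire cluster is a permitted onset → onset /sp/, coda ∅.
Between /e/ (V2) and /i/ (V3): just /g/ — single C goes to the following onset.
Between /i/ (V3) and /e/ (V4): cluster /gfsk/ — the longest permitted-onset suffix is /sk/; onset = /sk/, preceding coda = /gf/.
Between /e/ (V4) and /a/ (V5): just /f/ — single C goes to the following onset.
Syllabification: spi.spe.gigf.ske.fakg.
Classifying each syllable: /spi/ (open), /spe/ (open), /gigf/ (closed), /ske/ (open), /fakg/ (closed).
Closed syllables: 2.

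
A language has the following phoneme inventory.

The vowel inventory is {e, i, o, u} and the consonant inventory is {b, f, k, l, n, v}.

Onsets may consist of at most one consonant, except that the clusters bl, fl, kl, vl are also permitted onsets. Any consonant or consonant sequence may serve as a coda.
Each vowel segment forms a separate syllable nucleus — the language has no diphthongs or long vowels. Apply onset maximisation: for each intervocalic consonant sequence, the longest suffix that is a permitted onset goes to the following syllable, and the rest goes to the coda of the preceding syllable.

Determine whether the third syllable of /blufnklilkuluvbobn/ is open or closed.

open

Vowels present: u, i, u, u, o; each is a nucleus, giving 5 syllables.
Between /u/ (V1) and /i/ (V2): cluster /fnkl/ — the longest permitted-onset suffix is /kl/; onset = /kl/, preceding coda = /fn/.
Between /i/ (V2) and /u/ (V3): /lk/; trying suffixes from longest down, /k/ is the first permitted one, so coda /l/ | onset /k/.
Between /u/ (V3) and /u/ (V4): /l/ is a single consonant, so it becomes the next onset.
Between /u/ (V4) and /o/ (V5): /vb/; trying suffixes from longest down, /b/ is the first permitted one, so coda /v/ | onset /b/.
Result: blufn.klil.ku.luv.bobn.
Syllable 3 is /ku/; it ends in its nucleus with no coda, so it is open.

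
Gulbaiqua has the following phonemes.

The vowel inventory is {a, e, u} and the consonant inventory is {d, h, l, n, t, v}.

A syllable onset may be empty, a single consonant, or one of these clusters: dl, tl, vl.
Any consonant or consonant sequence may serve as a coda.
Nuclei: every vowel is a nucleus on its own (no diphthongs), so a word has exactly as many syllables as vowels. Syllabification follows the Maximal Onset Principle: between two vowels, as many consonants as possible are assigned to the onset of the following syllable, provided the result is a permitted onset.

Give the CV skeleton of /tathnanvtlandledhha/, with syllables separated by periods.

Vowels present: a, a, a, e, a; each is a nucleus, giving 5 syllables.
Between /a/ (V1) and /a/ (V2): /thn/; trying suffixes from longest down, /n/ is the first permitted one, so coda /th/ | onset /n/.
Between /a/ (V2) and /a/ (V3): /nvtl/ — longest licit onset from the right is /tl/, leaving /nv/ as coda.
Between /a/ (V3) and /e/ (V4): /ndl/; trying suffixes from longest down, /dl/ is the first permitted one, so coda /n/ | onset /dl/.
Between /e/ (V4) and /a/ (V5): /dhh/ — longest licit onset from the right is /h/, leaving /dh/ as coda.
Putting it together: tath.nanv.tlan.dledh.ha.
Mapping each syllable to C/V: /tath/ → CVCC, /nanv/ → CVCC, /tlan/ → CCVC, /dledh/ → CCVCC, /ha/ → CV.

CVCC.CVCC.CCVC.CCVCC.CV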